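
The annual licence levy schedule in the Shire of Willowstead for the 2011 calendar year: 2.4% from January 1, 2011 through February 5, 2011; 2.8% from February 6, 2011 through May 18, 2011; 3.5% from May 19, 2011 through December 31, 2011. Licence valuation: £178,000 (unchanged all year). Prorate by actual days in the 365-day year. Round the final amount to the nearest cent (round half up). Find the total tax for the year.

£5,688.68

January 1 – February 5, 2011: 36 days at 2.4% → £178,000 × 2.4% × 36/365 = £421.3479
February 6 – May 18, 2011: 102 days at 2.8% → £178,000 × 2.8% × 102/365 = £1,392.7890
May 19 – December 31, 2011: 227 days at 3.5% → £178,000 × 3.5% × 227/365 = £3,874.5479
Total = £5,688.6849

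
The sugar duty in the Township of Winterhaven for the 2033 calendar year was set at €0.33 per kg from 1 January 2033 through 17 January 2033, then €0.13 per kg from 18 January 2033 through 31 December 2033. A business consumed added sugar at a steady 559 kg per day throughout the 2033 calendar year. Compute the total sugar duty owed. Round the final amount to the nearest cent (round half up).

1 January – 17 January 2033: 17 days × 559 kg/day = 9,503 kg at €0.33/kg → €3,135.99
18 January – 31 December 2033: 348 days × 559 kg/day = 194,532 kg at €0.13/kg → €25,289.16

€28,425.15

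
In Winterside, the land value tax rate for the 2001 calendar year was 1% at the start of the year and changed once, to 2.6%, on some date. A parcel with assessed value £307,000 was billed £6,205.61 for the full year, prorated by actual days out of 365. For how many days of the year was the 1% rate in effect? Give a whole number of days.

132 days

Let d = days at the first rate; then 365 − d days at the second rate.
£307,000 × [1%·d + 2.6%·(365−d)] / 365 = £6,205.61
Solving gives d = 132, so the new rate took effect on 13 May 2001.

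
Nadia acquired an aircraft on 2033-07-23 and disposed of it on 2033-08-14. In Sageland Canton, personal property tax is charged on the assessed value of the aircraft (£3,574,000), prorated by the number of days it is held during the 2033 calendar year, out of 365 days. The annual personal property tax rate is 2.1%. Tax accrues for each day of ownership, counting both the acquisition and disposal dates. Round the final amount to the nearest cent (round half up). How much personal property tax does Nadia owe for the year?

£4,729.43

Days held (2033-07-23 to 2033-08-14): 23 out of 365
Tax = £3,574,000 × 2.1% × 23/365 = £4,729.4301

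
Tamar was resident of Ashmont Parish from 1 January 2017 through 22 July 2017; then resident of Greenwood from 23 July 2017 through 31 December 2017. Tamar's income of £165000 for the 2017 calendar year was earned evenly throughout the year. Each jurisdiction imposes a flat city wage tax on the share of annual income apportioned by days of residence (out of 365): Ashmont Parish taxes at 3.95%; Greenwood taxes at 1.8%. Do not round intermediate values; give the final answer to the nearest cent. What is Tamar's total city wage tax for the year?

£4942.99

Ashmont Parish, 1 January – 22 July 2017: 203 days → £165000 × 3.95% × 203/365 = £3624.8014
Greenwood, 23 July – 31 December 2017: 162 days → £165000 × 1.8% × 162/365 = £1318.1918
Total = £4942.9932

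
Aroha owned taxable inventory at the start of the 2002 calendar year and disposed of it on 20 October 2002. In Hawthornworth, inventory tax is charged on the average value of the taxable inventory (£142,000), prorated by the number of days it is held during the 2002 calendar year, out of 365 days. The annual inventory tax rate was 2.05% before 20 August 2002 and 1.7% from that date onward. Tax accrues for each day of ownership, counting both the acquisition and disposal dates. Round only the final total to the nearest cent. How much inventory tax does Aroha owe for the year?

1 January – 19 August 2002: 231 days at 2.05% → £142,000 × 2.05% × 231/365 = £1,842.3041
20 August – 20 October 2002: 62 days at 1.7% → £142,000 × 1.7% × 62/365 = £410.0493
Total = £2,252.3534

£2,252.35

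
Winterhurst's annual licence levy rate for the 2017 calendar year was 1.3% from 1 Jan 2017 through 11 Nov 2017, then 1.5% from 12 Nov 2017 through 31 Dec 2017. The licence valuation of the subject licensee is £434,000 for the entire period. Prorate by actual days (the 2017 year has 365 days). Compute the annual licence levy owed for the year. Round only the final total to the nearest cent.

1 Jan – 11 Nov 2017: 315 days at 1.3% → £434,000 × 1.3% × 315/365 = £4,869.1233
12 Nov – 31 Dec 2017: 50 days at 1.5% → £434,000 × 1.5% × 50/365 = £891.7808
Total = £5,760.9041

£5,760.90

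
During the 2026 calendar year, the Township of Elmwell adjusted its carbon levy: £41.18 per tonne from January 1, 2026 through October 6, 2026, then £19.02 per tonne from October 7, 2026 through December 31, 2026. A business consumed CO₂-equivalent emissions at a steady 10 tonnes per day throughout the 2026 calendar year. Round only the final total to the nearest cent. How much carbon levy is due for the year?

£131,249.40

January 1 – October 6, 2026: 279 days × 10 tonnes/day = 2,790 tonnes at £41.18/tonne → £114,892.20
October 7 – December 31, 2026: 86 days × 10 tonnes/day = 860 tonnes at £19.02/tonne → £16,357.20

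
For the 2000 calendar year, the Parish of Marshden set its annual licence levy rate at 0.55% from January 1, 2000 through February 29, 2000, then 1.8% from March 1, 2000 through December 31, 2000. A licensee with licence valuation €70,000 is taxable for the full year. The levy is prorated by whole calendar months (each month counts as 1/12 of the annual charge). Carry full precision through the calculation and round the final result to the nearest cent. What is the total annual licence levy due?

€1,114.17

January 1 – February 29, 2000: 2 months at 0.55% → €70,000 × 0.55% × 2/12 = €64.1667
March 1 – December 31, 2000: 10 months at 1.8% → €70,000 × 1.8% × 10/12 = €1,050.0000
Total = €1,114.1667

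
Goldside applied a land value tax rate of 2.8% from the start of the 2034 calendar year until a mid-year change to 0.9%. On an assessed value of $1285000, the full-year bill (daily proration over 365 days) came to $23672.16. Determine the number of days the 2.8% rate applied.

181 days

Let d = days at the first rate; then 365 − d days at the second rate.
$1285000 × [2.8%·d + 0.9%·(365−d)] / 365 = $23672.16
Solving gives d = 181, so the new rate took effect on 1 Jul 2034.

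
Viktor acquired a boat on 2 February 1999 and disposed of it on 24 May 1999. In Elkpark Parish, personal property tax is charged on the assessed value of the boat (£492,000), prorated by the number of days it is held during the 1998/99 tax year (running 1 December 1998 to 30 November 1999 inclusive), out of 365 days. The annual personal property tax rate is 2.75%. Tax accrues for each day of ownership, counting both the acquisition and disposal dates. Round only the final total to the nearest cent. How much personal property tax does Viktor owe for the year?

£4,151.67

Days held (2 February – 24 May 1999): 112 out of 365
Tax = £492,000 × 2.75% × 112/365 = £4,151.6712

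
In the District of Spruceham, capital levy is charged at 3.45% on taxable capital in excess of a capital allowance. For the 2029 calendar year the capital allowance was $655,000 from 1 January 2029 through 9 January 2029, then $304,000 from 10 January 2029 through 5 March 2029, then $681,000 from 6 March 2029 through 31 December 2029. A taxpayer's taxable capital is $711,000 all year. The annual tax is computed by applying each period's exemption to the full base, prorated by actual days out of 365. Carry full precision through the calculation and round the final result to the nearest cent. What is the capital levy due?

$3,017.00

1 January – 9 January 2029: 9 days, exemption $655,000 → ($711,000 − $655,000) × 3.45% × 9/365 = $47.6384
10 January – 5 March 2029: 55 days, exemption $304,000 → ($711,000 − $304,000) × 3.45% × 55/365 = $2,115.8425
6 March – 31 December 2029: 301 days, exemption $681,000 → ($711,000 − $681,000) × 3.45% × 301/365 = $853.5205
Total = $3,017.0014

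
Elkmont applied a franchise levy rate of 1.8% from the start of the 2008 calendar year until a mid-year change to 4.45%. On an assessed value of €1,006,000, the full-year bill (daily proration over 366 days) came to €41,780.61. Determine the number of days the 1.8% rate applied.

Let d = days at the first rate; then 366 − d days at the second rate.
€1,006,000 × [1.8%·d + 4.45%·(366−d)] / 366 = €41,780.61
Solving gives d = 41, so the new rate took effect on February 11, 2008.

41 days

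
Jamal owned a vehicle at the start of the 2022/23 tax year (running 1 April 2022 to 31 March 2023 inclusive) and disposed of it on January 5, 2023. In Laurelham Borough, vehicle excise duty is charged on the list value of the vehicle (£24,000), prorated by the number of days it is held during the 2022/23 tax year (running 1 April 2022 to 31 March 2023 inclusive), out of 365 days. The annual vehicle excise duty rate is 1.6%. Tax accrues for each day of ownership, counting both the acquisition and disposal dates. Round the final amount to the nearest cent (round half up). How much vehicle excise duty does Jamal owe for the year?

£294.58

Days held (April 1, 2022 – January 5, 2023): 280 out of 365
Tax = £24,000 × 1.6% × 280/365 = £294.5753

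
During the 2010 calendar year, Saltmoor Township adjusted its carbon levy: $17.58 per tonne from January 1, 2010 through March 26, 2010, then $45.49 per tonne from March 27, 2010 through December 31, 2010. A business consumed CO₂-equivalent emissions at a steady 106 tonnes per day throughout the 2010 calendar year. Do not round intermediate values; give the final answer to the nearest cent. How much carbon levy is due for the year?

January 1 – March 26, 2010: 85 days × 106 tonnes/day = 9,010 tonnes at $17.58/tonne → $158395.80
March 27 – December 31, 2010: 280 days × 106 tonnes/day = 29,680 tonnes at $45.49/tonne → $1350143.20

$1508539.00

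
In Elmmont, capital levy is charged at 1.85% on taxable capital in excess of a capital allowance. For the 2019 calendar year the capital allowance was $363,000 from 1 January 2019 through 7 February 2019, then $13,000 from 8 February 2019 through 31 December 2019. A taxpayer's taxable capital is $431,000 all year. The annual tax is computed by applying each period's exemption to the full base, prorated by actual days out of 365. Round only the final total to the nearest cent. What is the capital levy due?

$7,058.89

1 January – 7 February 2019: 38 days, exemption $363,000 → ($431,000 − $363,000) × 1.85% × 38/365 = $130.9699
8 February – 31 December 2019: 327 days, exemption $13,000 → ($431,000 − $13,000) × 1.85% × 327/365 = $6,927.9205
Total = $7,058.8904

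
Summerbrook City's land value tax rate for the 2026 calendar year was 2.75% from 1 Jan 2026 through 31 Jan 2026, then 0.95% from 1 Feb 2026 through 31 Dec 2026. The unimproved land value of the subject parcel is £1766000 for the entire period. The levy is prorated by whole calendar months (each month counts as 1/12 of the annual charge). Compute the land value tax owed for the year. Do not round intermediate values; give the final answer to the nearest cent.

£19426.00

1 Jan – 31 Jan 2026: 1 month at 2.75% → £1766000 × 2.75% × 1/12 = £4047.0833
1 Feb – 31 Dec 2026: 11 months at 0.95% → £1766000 × 0.95% × 11/12 = £15378.9167
Total = £19426.0000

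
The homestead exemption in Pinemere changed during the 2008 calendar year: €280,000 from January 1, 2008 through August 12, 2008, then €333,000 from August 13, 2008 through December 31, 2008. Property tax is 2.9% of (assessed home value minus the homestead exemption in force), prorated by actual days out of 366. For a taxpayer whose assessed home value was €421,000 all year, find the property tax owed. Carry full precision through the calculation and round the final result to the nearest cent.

January 1 – August 12, 2008: 225 days, exemption €280,000 → (€421,000 − €280,000) × 2.9% × 225/366 = €2,513.7295
August 13 – December 31, 2008: 141 days, exemption €333,000 → (€421,000 − €333,000) × 2.9% × 141/366 = €983.1475
Total = €3,496.8770

€3,496.88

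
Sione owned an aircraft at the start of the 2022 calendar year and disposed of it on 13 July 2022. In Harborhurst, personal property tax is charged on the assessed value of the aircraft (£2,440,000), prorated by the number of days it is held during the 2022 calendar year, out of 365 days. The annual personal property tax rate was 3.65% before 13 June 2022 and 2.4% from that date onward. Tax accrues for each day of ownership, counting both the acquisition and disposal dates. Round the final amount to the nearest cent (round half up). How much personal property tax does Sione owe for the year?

£44,745.59

1 January – 12 June 2022: 163 days at 3.65% → £2,440,000 × 3.65% × 163/365 = £39,772.0000
13 June – 13 July 2022: 31 days at 2.4% → £2,440,000 × 2.4% × 31/365 = £4,973.5890
Total = £44,745.5890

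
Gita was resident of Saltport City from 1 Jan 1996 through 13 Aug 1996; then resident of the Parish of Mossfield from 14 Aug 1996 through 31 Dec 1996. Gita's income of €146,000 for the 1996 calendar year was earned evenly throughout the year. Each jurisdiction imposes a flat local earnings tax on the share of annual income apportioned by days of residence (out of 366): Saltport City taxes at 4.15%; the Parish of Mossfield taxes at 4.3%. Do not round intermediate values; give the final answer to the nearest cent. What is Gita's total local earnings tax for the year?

€6,142.77

Saltport City, 1 Jan – 13 Aug 1996: 226 days → €146,000 × 4.15% × 226/366 = €3,741.3497
The Parish of Mossfield, 14 Aug – 31 Dec 1996: 140 days → €146,000 × 4.3% × 140/366 = €2,401.4208
Total = €6,142.7705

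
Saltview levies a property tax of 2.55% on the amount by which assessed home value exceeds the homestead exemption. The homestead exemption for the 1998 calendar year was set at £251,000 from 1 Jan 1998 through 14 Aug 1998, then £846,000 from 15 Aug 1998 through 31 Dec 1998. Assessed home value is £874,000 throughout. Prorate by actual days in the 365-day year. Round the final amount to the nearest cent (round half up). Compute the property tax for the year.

1 Jan – 14 Aug 1998: 226 days, exemption £251,000 → (£874,000 − £251,000) × 2.55% × 226/365 = £9,836.5726
15 Aug – 31 Dec 1998: 139 days, exemption £846,000 → (£874,000 − £846,000) × 2.55% × 139/365 = £271.9068
Total = £10,108.4795

£10,108.48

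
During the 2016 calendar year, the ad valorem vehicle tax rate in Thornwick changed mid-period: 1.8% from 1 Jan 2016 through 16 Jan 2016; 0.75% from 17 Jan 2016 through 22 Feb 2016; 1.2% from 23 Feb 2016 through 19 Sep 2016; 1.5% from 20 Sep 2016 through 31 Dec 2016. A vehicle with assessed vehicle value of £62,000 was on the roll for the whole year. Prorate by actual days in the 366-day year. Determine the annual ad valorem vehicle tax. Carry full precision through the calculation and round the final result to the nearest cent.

£784.40

1 Jan – 16 Jan 2016: 16 days at 1.8% → £62,000 × 1.8% × 16/366 = £48.7869
17 Jan – 22 Feb 2016: 37 days at 0.75% → £62,000 × 0.75% × 37/366 = £47.0082
23 Feb – 19 Sep 2016: 210 days at 1.2% → £62,000 × 1.2% × 210/366 = £426.8852
20 Sep – 31 Dec 2016: 103 days at 1.5% → £62,000 × 1.5% × 103/366 = £261.7213
Total = £784.4016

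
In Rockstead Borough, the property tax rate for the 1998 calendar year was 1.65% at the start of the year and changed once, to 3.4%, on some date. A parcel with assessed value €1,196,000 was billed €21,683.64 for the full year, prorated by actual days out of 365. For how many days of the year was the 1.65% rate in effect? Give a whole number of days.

Let d = days at the first rate; then 365 − d days at the second rate.
€1,196,000 × [1.65%·d + 3.4%·(365−d)] / 365 = €21,683.64
Solving gives d = 331, so the new rate took effect on 28 November 1998.

331 days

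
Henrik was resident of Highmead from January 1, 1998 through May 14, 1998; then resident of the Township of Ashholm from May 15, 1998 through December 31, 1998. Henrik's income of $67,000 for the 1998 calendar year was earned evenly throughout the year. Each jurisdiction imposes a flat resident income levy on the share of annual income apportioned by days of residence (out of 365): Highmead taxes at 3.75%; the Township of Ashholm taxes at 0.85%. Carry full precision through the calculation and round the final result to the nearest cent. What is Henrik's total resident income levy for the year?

Highmead, January 1 – May 14, 1998: 134 days → $67,000 × 3.75% × 134/365 = $922.3973
The Township of Ashholm, May 15 – December 31, 1998: 231 days → $67,000 × 0.85% × 231/365 = $360.4233
Total = $1,282.8205

$1,282.82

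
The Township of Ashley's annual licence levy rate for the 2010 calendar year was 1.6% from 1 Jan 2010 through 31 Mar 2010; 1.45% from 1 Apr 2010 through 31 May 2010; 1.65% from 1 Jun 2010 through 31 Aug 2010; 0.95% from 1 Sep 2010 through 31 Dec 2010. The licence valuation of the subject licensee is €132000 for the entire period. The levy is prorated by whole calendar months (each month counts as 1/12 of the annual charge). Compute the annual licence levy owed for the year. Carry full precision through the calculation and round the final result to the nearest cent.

€1809.50

1 Jan – 31 Mar 2010: 3 months at 1.6% → €132000 × 1.6% × 3/12 = €528.0000
1 Apr – 31 May 2010: 2 months at 1.45% → €132000 × 1.45% × 2/12 = €319.0000
1 Jun – 31 Aug 2010: 3 months at 1.65% → €132000 × 1.65% × 3/12 = €544.5000
1 Sep – 31 Dec 2010: 4 months at 0.95% → €132000 × 0.95% × 4/12 = €418.0000
Total = €1809.5000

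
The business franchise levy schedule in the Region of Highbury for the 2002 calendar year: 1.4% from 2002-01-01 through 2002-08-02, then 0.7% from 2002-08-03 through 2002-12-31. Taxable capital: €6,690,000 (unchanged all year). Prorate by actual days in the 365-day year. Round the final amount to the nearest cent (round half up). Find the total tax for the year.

2002-01-01 to 2002-08-02: 214 days at 1.4% → €6,690,000 × 1.4% × 214/365 = €54,912.9863
2002-08-03 to 2002-12-31: 151 days at 0.7% → €6,690,000 × 0.7% × 151/365 = €19,373.5068
Total = €74,286.4932

€74,286.49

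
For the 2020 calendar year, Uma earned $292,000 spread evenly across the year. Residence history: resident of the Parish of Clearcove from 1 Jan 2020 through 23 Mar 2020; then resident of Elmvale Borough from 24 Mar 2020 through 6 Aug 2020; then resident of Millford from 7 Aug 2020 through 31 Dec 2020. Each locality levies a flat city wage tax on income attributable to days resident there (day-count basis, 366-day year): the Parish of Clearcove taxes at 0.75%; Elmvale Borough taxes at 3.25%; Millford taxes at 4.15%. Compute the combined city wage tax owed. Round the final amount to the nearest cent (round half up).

$8,890.04

The Parish of Clearcove, 1 Jan – 23 Mar 2020: 83 days → $292,000 × 0.75% × 83/366 = $496.6393
Elmvale Borough, 24 Mar – 6 Aug 2020: 136 days → $292,000 × 3.25% × 136/366 = $3,526.3388
Millford, 7 Aug – 31 Dec 2020: 147 days → $292,000 × 4.15% × 147/366 = $4,867.0656
Total = $8,890.0437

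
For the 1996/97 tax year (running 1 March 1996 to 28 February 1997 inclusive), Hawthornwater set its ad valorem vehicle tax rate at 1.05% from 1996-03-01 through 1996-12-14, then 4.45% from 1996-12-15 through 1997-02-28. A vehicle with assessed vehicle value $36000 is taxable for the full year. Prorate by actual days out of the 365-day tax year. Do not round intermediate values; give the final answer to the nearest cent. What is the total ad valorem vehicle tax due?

1996-03-01 to 1996-12-14: 289 days at 1.05% → $36000 × 1.05% × 289/365 = $299.2932
1996-12-15 to 1997-02-28: 76 days at 4.45% → $36000 × 4.45% × 76/365 = $333.5671
Total = $632.8603

$632.86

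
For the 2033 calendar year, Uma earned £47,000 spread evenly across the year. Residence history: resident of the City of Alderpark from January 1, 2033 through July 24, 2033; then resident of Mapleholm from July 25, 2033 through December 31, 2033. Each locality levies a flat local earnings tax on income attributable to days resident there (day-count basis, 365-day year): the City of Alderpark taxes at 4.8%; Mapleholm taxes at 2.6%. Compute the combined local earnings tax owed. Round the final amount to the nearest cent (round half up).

£1,802.74

The City of Alderpark, January 1 – July 24, 2033: 205 days → £47,000 × 4.8% × 205/365 = £1,267.0685
Mapleholm, July 25 – December 31, 2033: 160 days → £47,000 × 2.6% × 160/365 = £535.6712
Total = £1,802.7397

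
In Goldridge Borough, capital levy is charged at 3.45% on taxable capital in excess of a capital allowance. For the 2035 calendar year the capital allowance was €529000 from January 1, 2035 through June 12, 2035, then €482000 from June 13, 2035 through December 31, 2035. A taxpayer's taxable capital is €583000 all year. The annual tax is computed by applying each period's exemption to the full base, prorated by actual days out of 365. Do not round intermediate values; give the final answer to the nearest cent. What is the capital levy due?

January 1 – June 12, 2035: 163 days, exemption €529000 → (€583000 − €529000) × 3.45% × 163/365 = €831.9699
June 13 – December 31, 2035: 202 days, exemption €482000 → (€583000 − €482000) × 3.45% × 202/365 = €1928.4082
Total = €2760.3781

€2760.38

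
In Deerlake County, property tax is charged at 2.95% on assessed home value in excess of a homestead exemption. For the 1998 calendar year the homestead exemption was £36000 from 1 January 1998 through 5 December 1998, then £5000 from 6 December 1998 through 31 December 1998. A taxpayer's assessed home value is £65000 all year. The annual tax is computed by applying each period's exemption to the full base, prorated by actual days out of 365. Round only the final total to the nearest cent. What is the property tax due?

£920.64

1 January – 5 December 1998: 339 days, exemption £36000 → (£65000 − £36000) × 2.95% × 339/365 = £794.5603
6 December – 31 December 1998: 26 days, exemption £5000 → (£65000 − £5000) × 2.95% × 26/365 = £126.0822
Total = £920.6425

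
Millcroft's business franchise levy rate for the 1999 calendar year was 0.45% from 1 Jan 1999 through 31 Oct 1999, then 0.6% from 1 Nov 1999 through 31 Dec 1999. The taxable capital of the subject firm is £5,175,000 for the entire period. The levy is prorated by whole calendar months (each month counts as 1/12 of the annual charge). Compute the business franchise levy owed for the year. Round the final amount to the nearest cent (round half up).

£24,581.25

1 Jan – 31 Oct 1999: 10 months at 0.45% → £5,175,000 × 0.45% × 10/12 = £19,406.2500
1 Nov – 31 Dec 1999: 2 months at 0.6% → £5,175,000 × 0.6% × 2/12 = £5,175.0000
Total = £24,581.2500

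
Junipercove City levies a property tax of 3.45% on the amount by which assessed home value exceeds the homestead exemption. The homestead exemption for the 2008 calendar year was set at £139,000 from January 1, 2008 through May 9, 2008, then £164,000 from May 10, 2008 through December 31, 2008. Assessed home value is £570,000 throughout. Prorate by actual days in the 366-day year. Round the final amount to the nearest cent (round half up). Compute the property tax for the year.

£14,313.35

January 1 – May 9, 2008: 130 days, exemption £139,000 → (£570,000 − £139,000) × 3.45% × 130/366 = £5,281.5164
May 10 – December 31, 2008: 236 days, exemption £164,000 → (£570,000 − £164,000) × 3.45% × 236/366 = £9,031.8361
Total = £14,313.3525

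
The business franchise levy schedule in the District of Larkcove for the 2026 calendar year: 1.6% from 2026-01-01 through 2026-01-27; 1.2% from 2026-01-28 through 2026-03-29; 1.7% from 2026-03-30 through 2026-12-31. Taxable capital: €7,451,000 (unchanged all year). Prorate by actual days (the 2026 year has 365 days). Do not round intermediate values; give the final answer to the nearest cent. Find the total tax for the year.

2026-01-01 to 2026-01-27: 27 days at 1.6% → €7,451,000 × 1.6% × 27/365 = €8,818.7178
2026-01-28 to 2026-03-29: 61 days at 1.2% → €7,451,000 × 1.2% × 61/365 = €14,942.8274
2026-03-30 to 2026-12-31: 277 days at 1.7% → €7,451,000 × 1.7% × 277/365 = €96,128.1068
Total = €119,889.6521

€119,889.65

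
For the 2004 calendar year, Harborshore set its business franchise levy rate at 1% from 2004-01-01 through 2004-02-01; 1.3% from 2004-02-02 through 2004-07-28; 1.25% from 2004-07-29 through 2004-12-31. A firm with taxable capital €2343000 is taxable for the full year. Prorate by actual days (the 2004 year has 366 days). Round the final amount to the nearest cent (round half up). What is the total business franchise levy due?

2004-01-01 to 2004-02-01: 32 days at 1% → €2343000 × 1% × 32/366 = €2048.5246
2004-02-02 to 2004-07-28: 178 days at 1.3% → €2343000 × 1.3% × 178/366 = €14813.3934
2004-07-29 to 2004-12-31: 156 days at 1.25% → €2343000 × 1.25% × 156/366 = €12483.1967
Total = €29345.1148

€29345.11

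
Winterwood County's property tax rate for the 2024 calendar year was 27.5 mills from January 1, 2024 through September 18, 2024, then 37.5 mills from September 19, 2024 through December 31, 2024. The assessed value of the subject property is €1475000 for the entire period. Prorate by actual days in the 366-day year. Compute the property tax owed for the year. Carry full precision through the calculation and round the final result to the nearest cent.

January 1 – September 18, 2024: 262 days at 27.5 mills → €1475000 × 2.75% × 262/366 = €29036.5437
September 19 – December 31, 2024: 104 days at 37.5 mills → €1475000 × 3.75% × 104/366 = €15717.2131
Total = €44753.7568

€44753.76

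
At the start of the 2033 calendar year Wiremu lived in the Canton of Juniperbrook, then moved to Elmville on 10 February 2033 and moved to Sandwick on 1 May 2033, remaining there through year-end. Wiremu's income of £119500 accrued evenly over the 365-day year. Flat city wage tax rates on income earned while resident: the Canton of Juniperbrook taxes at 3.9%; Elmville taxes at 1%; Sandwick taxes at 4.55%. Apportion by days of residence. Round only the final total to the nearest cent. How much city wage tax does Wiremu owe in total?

£4422.32

The Canton of Juniperbrook, 1 January – 9 February 2033: 40 days → £119500 × 3.9% × 40/365 = £510.7397
Elmville, 10 February – 30 April 2033: 80 days → £119500 × 1% × 80/365 = £261.9178
Sandwick, 1 May – 31 December 2033: 245 days → £119500 × 4.55% × 245/365 = £3649.6610
Total = £4422.3185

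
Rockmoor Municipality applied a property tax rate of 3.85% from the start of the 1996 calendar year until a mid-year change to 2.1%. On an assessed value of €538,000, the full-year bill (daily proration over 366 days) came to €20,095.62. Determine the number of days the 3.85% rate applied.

Let d = days at the first rate; then 366 − d days at the second rate.
€538,000 × [3.85%·d + 2.1%·(366−d)] / 366 = €20,095.62
Solving gives d = 342, so the new rate took effect on 8 Dec 1996.

342 days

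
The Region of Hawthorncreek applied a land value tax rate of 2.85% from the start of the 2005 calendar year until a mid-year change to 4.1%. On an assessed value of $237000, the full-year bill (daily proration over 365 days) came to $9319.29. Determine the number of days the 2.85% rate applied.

Let d = days at the first rate; then 365 − d days at the second rate.
$237000 × [2.85%·d + 4.1%·(365−d)] / 365 = $9319.29
Solving gives d = 49, so the new rate took effect on February 19, 2005.

49 days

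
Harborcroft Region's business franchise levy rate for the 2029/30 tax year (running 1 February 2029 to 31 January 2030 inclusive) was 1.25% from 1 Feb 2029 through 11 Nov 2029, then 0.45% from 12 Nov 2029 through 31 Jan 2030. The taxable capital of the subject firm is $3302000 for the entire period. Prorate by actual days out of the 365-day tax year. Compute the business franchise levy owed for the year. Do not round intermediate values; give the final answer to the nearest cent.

1 Feb – 11 Nov 2029: 284 days at 1.25% → $3302000 × 1.25% × 284/365 = $32115.3425
12 Nov 2029 – 31 Jan 2030: 81 days at 0.45% → $3302000 × 0.45% × 81/365 = $3297.4767
Total = $35412.8192

$35412.82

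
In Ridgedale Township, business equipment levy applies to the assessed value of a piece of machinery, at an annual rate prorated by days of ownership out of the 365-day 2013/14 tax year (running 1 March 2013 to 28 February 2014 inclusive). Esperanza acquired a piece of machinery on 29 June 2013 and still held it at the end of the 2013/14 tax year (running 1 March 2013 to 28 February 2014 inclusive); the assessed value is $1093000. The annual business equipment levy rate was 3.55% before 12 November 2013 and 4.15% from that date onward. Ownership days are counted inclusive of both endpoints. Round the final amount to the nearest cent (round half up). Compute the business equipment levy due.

29 June – 11 November 2013: 136 days at 3.55% → $1093000 × 3.55% × 136/365 = $14457.5452
12 November 2013 – 28 February 2014: 109 days at 4.15% → $1093000 × 4.15% × 109/365 = $13545.7137
Total = $28003.2589

$28003.26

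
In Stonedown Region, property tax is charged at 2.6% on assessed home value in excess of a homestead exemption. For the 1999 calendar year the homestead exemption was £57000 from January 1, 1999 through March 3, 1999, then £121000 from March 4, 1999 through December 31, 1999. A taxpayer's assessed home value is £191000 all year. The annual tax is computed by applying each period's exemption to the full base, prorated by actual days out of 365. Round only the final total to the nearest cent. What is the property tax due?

£2102.65

January 1 – March 3, 1999: 62 days, exemption £57000 → (£191000 − £57000) × 2.6% × 62/365 = £591.8027
March 4 – December 31, 1999: 303 days, exemption £121000 → (£191000 − £121000) × 2.6% × 303/365 = £1510.8493
Total = £2102.6521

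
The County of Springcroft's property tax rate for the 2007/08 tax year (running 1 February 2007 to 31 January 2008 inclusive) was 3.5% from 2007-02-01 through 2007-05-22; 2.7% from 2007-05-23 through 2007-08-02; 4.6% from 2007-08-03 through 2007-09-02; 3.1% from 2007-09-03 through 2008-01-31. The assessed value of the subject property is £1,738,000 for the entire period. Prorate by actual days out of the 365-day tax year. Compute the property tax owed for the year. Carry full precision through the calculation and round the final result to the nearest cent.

£56,834.98

2007-02-01 to 2007-05-22: 111 days at 3.5% → £1,738,000 × 3.5% × 111/365 = £18,498.9863
2007-05-23 to 2007-08-02: 72 days at 2.7% → £1,738,000 × 2.7% × 72/365 = £9,256.6356
2007-08-03 to 2007-09-02: 31 days at 4.6% → £1,738,000 × 4.6% × 31/365 = £6,790.1041
2007-09-03 to 2008-01-31: 151 days at 3.1% → £1,738,000 × 3.1% × 151/365 = £22,289.2548
Total = £56,834.9808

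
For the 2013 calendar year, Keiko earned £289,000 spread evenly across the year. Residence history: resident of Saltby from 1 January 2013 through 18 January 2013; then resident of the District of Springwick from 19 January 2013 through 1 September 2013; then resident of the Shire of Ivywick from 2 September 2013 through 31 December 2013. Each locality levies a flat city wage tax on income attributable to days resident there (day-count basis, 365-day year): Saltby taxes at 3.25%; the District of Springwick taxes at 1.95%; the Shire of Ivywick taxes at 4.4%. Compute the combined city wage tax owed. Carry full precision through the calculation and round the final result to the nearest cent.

Saltby, 1 January – 18 January 2013: 18 days → £289,000 × 3.25% × 18/365 = £463.1918
The District of Springwick, 19 January – 1 September 2013: 226 days → £289,000 × 1.95% × 226/365 = £3,489.3781
The Shire of Ivywick, 2 September – 31 December 2013: 121 days → £289,000 × 4.4% × 121/365 = £4,215.4411
Total = £8,168.0110

£8,168.01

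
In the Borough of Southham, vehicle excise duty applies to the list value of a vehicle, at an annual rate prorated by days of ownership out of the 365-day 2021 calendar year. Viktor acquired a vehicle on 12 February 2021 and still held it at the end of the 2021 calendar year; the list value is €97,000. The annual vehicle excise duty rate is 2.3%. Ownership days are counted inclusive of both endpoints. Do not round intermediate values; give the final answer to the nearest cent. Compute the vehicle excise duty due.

€1,974.28

Days held (12 February – 31 December 2021): 323 out of 365
Tax = €97,000 × 2.3% × 323/365 = €1,974.2822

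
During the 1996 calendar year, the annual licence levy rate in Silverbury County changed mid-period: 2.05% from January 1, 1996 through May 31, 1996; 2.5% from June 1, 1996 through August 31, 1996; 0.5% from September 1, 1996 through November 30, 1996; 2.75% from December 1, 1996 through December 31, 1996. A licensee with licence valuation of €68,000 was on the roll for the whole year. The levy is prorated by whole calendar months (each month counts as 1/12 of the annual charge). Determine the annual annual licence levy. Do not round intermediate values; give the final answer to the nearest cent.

€1,246.67

January 1 – May 31, 1996: 5 months at 2.05% → €68,000 × 2.05% × 5/12 = €580.8333
June 1 – August 31, 1996: 3 months at 2.5% → €68,000 × 2.5% × 3/12 = €425.0000
September 1 – November 30, 1996: 3 months at 0.5% → €68,000 × 0.5% × 3/12 = €85.0000
December 1 – December 31, 1996: 1 month at 2.75% → €68,000 × 2.75% × 1/12 = €155.8333
Total = €1,246.6667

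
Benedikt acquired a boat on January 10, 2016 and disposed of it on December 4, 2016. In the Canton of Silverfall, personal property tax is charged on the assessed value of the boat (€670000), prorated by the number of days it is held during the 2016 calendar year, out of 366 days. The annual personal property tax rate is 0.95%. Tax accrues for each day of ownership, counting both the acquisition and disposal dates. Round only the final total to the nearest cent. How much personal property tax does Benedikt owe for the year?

Days held (January 10 – December 4, 2016): 330 out of 366
Tax = €670000 × 0.95% × 330/366 = €5738.9344

€5738.93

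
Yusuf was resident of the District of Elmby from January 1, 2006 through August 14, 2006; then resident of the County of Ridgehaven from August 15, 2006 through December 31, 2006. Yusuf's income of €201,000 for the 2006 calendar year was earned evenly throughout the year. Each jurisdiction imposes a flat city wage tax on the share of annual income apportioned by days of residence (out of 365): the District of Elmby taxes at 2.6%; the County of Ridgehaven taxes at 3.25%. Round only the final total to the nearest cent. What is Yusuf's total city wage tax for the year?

€5,723.54

The District of Elmby, January 1 – August 14, 2006: 226 days → €201,000 × 2.6% × 226/365 = €3,235.8247
The County of Ridgehaven, August 15 – December 31, 2006: 139 days → €201,000 × 3.25% × 139/365 = €2,487.7192
Total = €5,723.5438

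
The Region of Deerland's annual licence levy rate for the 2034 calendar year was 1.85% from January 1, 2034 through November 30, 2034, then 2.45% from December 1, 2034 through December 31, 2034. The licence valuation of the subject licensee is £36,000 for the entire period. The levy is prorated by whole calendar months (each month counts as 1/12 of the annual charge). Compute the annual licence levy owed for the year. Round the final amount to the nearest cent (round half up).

January 1 – November 30, 2034: 11 months at 1.85% → £36,000 × 1.85% × 11/12 = £610.5000
December 1 – December 31, 2034: 1 month at 2.45% → £36,000 × 2.45% × 1/12 = £73.5000
Total = £684.0000

£684.00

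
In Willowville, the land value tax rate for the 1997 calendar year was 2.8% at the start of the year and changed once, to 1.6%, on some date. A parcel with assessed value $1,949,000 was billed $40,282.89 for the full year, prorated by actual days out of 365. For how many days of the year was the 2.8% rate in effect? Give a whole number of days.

Let d = days at the first rate; then 365 − d days at the second rate.
$1,949,000 × [2.8%·d + 1.6%·(365−d)] / 365 = $40,282.89
Solving gives d = 142, so the new rate took effect on 23 May 1997.

142 days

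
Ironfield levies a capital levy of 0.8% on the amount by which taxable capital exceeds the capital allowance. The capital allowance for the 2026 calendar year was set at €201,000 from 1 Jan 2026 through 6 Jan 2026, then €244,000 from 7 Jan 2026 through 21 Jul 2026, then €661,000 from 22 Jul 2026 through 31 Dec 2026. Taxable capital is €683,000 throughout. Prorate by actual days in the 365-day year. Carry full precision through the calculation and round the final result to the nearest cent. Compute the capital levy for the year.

1 Jan – 6 Jan 2026: 6 days, exemption €201,000 → (€683,000 − €201,000) × 0.8% × 6/365 = €63.3863
7 Jan – 21 Jul 2026: 196 days, exemption €244,000 → (€683,000 − €244,000) × 0.8% × 196/365 = €1,885.8959
22 Jul – 31 Dec 2026: 163 days, exemption €661,000 → (€683,000 − €661,000) × 0.8% × 163/365 = €78.5973
Total = €2,027.8795

€2,027.88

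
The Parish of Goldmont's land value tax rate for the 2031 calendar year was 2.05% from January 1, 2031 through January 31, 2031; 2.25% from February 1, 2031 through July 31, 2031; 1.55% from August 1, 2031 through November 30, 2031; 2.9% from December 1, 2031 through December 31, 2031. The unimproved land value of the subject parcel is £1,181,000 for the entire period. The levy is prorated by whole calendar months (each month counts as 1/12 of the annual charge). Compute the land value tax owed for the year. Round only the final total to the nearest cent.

January 1 – January 31, 2031: 1 month at 2.05% → £1,181,000 × 2.05% × 1/12 = £2,017.5417
February 1 – July 31, 2031: 6 months at 2.25% → £1,181,000 × 2.25% × 6/12 = £13,286.2500
August 1 – November 30, 2031: 4 months at 1.55% → £1,181,000 × 1.55% × 4/12 = £6,101.8333
December 1 – December 31, 2031: 1 month at 2.9% → £1,181,000 × 2.9% × 1/12 = £2,854.0833
Total = £24,259.7083

£24,259.71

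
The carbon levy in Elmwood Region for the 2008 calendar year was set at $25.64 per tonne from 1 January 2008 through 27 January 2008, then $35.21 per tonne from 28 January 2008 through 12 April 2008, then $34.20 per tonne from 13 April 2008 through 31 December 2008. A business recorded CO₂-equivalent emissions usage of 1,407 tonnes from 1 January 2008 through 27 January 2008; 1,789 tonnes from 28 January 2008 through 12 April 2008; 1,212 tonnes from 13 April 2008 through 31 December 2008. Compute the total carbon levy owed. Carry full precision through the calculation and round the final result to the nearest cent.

$140,516.57

1 January – 27 January 2008: 1,407 tonnes at $25.64/tonne → $36,075.48
28 January – 12 April 2008: 1,789 tonnes at $35.21/tonne → $62,990.69
13 April – 31 December 2008: 1,212 tonnes at $34.20/tonne → $41,450.40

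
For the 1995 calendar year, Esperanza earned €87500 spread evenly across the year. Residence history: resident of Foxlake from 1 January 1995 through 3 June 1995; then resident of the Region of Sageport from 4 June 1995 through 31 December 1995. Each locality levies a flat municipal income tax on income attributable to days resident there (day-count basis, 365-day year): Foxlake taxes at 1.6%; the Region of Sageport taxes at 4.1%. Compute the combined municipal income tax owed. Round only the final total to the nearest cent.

€2664.55

Foxlake, 1 January – 3 June 1995: 154 days → €87500 × 1.6% × 154/365 = €590.6849
The Region of Sageport, 4 June – 31 December 1995: 211 days → €87500 × 4.1% × 211/365 = €2073.8699
Total = €2664.5548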